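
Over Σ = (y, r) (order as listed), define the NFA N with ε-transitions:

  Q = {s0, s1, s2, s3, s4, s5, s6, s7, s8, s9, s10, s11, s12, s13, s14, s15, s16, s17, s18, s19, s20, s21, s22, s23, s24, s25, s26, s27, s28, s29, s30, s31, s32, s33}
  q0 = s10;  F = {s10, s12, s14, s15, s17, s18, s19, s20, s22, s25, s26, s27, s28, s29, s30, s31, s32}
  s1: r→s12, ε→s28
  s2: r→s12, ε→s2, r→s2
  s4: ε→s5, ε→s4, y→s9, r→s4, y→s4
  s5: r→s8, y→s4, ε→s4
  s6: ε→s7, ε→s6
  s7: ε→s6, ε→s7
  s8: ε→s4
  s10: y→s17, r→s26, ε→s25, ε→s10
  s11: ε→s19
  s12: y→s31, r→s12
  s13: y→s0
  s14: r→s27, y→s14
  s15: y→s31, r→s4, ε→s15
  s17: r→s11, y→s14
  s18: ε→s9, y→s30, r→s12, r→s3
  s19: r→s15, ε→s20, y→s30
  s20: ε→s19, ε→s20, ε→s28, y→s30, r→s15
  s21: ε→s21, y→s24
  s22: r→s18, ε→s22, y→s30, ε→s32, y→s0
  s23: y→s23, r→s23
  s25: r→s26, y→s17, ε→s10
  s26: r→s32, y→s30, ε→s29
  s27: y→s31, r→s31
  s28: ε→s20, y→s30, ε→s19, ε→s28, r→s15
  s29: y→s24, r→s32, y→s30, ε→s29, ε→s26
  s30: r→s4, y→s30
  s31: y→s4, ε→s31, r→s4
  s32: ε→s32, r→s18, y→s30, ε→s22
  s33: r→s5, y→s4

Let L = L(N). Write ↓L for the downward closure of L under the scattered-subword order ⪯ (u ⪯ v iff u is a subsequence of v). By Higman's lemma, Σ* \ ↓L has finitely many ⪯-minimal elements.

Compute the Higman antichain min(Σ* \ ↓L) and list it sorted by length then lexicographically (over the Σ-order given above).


A = [ryr, yrrr, yyryy, yyrry, yrryy, rrrryy].

|Q|=34, |F|=17, |δ|=83 (32 ε).
min D↑ (13 st, q0=0, F={9}): 0:y→1,r→2 1:y→3,r→4 2:y→5,r→6 3:y→3,r→7 4:y→5,r→8 5:y→5,r→9 6:y→5,r→10 7:y→11,r→11 8:y→11,r→9 9:y→9,r→9 10:y→5,r→12 11:y→9,r→9 12:y→11,r→12 (ε-aug+det+¬).
'ryr': N↓-sim [25, 21, 8, 4] end={s4,s5,s8,s9} — reject; 3/3 del acc.
'yrrr': N↓-sim [25, 16, 12, 6, 4] end={s4,s5,s8,s9} ∉↓L; 4/4 deletions ∈↓L.
'yyryy': N↓-sim [25, 16, 8, 6, 5, 4] end={s4,s5,s8,s9} — reject; 5/5 del acc.
'yyrry': |S_i|=[25, 16, 8, 6, 5, 4] end={s4,s5,s8,s9} ∉↓L; 5/5 deletions ∈↓L.
'yrryy': N↓-sim [25, 16, 12, 6, 5, 4] end={s4,s5,s8,s9} — reject; 5/5 single-dels accept.
'rrrryy': |S_i|=[25, 21, 13, 9, 7, 5, 4] end={s4,s5,s8,s9} — reject; 6/6 single-dels accept.
6 words, ⪯-incomp.


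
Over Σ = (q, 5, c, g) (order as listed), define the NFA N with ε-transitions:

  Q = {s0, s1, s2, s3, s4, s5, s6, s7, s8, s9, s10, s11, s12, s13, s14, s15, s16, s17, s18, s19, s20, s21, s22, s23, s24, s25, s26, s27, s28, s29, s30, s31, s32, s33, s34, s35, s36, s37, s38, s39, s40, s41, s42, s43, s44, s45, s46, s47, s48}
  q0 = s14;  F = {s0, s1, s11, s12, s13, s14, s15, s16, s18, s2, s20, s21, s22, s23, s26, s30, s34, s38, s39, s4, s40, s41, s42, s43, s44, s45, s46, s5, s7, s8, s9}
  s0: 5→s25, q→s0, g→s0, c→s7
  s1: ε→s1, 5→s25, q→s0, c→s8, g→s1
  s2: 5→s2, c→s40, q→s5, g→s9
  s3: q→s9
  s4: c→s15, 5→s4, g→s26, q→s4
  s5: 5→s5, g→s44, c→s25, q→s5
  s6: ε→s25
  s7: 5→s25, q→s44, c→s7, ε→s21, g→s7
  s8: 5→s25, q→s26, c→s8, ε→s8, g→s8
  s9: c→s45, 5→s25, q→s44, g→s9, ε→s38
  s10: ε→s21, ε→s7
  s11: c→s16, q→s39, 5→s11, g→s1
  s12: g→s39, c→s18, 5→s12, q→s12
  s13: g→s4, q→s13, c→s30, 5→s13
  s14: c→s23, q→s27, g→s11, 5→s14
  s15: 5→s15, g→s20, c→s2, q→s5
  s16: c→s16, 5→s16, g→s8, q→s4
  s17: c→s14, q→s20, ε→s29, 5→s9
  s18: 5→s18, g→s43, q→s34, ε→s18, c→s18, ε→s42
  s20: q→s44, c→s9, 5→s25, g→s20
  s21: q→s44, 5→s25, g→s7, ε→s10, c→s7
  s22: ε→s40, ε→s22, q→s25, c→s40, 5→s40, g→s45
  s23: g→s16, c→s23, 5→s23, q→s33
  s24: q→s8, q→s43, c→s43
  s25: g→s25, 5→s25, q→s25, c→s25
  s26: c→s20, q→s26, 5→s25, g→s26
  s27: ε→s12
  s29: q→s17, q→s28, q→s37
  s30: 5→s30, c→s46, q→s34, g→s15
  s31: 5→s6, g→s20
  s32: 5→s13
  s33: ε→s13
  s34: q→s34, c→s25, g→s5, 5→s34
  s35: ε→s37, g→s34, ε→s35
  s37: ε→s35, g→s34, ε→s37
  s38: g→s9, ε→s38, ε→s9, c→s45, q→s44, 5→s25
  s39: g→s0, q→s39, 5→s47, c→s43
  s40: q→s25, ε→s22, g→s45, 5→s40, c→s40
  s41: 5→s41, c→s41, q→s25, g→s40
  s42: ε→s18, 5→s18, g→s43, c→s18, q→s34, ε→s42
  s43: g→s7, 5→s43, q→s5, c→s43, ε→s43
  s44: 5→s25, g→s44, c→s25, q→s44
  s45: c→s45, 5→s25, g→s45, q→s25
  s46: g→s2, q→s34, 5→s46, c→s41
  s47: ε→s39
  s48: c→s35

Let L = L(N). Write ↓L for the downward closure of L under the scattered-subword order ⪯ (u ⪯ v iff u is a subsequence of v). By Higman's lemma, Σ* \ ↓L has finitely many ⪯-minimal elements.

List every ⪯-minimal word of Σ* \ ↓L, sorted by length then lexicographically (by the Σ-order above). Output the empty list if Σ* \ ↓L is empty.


min(Σ*\↓L) = [gg5, qcqc, cqcccq].

|Q|=49, |F|=31, |δ|=170 (26 ε).
min D↑ (28 st, q0=0, F={15}): 0:q→1,5→0,c→2,g→3 1:q→1,5→1,c→4,g→5 2:q→6,5→2,c→2,g→7 3:q→5,5→3,c→7,g→8 4:q→9,5→4,c→4,g→10 5:q→5,5→5,c→10,g→11 6:q→6,5→6,c→12,g→13 7:q→13,5→7,c→7,g→14 8:q→11,5→15,c→14,g→8 9:q→9,5→9,c→15,g→16 10:q→16,5→10,c→10,g→17 11:q→11,5→15,c→17,g→11 12:q→9,5→12,c→18,g→19 13:q→13,5→13,c→19,g→20 14:q→20,5→15,c→14,g→14 15:q→15,5→15,c→15,g→15 16:q→16,5→16,c→15,g→21 17:q→21,5→15,c→17,g→17 18:q→9,5→18,c→22,g→23 19:q→16,5→19,c→23,g→24 20:q→20,5→15,c→24,g→20 21:q→21,5→15,c→15,g→21 22:q→15,5→22,c→22,g→25 23:q→16,5→23,c→25,g→26 24:q→21,5→15,c→26,g→24 25:q→15,5→25,c→25,g→27 26:q→21,5→15,c→27,g→26 27:q→15,5→15,c→27,g→27 (ε-aug+det+¬).
'gg5': |S_i|=[36, 24, 13, 1] end={s25} rej; 3/3 del acc.
'qcqc': run [36, 30, 21, 4, 1] end={s25} rej; 4/4 deletions ∈↓L.
'cqcccq': run [36, 28, 19, 15, 12, 5, 1] end={s25} — reject; 6/6 single-dels accept.
3 minimals (antichain).


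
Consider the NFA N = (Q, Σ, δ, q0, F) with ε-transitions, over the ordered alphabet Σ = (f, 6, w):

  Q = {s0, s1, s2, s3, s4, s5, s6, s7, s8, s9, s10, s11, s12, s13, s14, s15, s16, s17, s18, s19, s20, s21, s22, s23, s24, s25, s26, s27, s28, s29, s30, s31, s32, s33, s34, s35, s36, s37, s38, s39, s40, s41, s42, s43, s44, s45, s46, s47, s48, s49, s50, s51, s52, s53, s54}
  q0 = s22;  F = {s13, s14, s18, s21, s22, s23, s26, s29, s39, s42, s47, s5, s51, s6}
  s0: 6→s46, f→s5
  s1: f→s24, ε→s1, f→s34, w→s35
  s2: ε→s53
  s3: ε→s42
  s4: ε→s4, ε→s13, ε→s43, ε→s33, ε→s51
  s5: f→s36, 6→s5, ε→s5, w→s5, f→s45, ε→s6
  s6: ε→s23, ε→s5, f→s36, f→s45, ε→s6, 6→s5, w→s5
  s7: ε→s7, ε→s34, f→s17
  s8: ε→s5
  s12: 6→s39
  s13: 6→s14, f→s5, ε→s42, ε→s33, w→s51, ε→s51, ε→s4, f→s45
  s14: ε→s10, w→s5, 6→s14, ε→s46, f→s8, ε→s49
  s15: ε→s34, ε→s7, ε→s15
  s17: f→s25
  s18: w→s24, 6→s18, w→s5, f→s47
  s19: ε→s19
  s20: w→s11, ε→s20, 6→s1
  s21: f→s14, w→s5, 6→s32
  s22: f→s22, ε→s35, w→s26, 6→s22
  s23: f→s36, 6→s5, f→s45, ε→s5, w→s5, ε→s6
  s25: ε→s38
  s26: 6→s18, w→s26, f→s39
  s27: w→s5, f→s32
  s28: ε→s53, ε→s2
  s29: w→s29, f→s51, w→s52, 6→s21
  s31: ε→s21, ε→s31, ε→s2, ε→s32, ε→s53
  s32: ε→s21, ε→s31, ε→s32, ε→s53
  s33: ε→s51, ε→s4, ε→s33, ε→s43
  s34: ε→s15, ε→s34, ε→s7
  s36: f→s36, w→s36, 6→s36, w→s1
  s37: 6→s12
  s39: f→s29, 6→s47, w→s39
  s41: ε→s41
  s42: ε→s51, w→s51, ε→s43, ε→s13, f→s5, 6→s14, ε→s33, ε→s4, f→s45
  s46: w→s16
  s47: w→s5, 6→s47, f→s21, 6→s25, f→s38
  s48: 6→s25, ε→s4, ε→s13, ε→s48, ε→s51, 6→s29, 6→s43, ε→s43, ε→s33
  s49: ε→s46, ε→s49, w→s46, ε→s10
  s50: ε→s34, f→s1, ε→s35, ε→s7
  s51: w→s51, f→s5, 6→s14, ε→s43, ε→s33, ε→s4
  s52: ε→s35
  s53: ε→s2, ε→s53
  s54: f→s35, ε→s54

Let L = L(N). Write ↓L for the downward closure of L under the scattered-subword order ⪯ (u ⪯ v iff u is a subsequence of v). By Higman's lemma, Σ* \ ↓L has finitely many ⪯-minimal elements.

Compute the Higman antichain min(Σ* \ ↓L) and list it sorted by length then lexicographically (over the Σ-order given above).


|Q|=55, |F|=14, |δ|=150 (75 ε).
min D↑ (11 st, q0=0, F={9}): 0:f→0,6→0,w→1 1:f→2,6→3,w→1 2:f→4,6→5,w→2 3:f→5,6→3,w→6 4:f→7,6→8,w→4 5:f→8,6→5,w→6 6:f→9,6→6,w→6 7:f→6,6→10,w→7 8:f→10,6→8,w→6 9:f→9,6→9,w→9 10:f→6,6→10,w→6.
'w6wf': run [38, 37, 27, 16, 11] end={s1,s15,s17,s24,s25,s34,s35,s36,s38,s45,s7} ∉↓L; 4/4 del acc.
'wfffff': N↓-sim [38, 37, 35, 33, 26, 15, 11] end={s1,s15,s17,s24,s25,s34,s35,s36,s38,s45,s7} ∉↓L; 6/6 deletions ∈↓L.
2 obstructions.

Antichain: [w6wf, wfffff].


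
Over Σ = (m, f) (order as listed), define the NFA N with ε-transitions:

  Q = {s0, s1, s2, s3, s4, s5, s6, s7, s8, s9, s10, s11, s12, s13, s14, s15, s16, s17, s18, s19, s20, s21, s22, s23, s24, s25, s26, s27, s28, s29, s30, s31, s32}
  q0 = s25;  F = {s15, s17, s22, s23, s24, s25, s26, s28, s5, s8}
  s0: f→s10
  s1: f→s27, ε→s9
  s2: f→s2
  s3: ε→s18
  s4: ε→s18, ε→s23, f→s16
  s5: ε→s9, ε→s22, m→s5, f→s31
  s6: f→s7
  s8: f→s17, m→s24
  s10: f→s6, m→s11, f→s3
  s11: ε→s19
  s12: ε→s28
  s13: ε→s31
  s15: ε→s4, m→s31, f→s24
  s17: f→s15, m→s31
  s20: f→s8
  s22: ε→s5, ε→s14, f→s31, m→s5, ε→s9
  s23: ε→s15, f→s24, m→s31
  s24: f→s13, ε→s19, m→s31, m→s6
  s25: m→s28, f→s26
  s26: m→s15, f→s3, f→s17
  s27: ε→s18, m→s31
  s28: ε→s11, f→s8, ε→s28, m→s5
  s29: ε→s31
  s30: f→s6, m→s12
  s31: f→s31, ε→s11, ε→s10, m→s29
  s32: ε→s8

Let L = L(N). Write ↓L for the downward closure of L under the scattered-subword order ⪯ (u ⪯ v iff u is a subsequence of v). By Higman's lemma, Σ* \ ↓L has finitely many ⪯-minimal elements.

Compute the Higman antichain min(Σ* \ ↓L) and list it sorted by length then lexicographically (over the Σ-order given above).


A = [mmf, fmm, ffm, fmff, fffff].

|Q|=33, |F|=10, |δ|=58 (22 ε).
min D↑ (9 st, q0=0, F={7}): 0:m→1,f→2 1:m→3,f→4 2:m→5,f→6 3:m→3,f→7 4:m→8,f→6 5:m→7,f→8 6:m→7,f→5 7:m→7,f→7 8:m→7,f→7 [Hopcroft].
'mmf': |S_i|=[24, 22, 15, 10] end={s10,s11,s13,s18,s19,s29,s3,s31,s6,s7} — reject; 3/3 single-dels accept.
'fmm': |S_i|=[24, 18, 15, 9] end={s10,s11,s18,s19,s29,s3,s31,s6,s7} — reject; 3/3 single-dels accept.
'ffm': |S_i|=[24, 18, 16, 9] end={s10,s11,s18,s19,s29,s3,s31,s6,s7} — reject; 3/3 deletions ∈↓L.
'fmff': run [24, 18, 15, 12, 10] end={s10,s11,s13,s18,s19,s29,s3,s31,s6,s7} — reject; 4/4 single-dels accept.
'fffff': |S_i|=[24, 18, 16, 15, 12, 10] end={s10,s11,s13,s18,s19,s29,s3,s31,s6,s7} rej; 5/5 deletions ∈↓L.
5 words, ⪯-incomp.


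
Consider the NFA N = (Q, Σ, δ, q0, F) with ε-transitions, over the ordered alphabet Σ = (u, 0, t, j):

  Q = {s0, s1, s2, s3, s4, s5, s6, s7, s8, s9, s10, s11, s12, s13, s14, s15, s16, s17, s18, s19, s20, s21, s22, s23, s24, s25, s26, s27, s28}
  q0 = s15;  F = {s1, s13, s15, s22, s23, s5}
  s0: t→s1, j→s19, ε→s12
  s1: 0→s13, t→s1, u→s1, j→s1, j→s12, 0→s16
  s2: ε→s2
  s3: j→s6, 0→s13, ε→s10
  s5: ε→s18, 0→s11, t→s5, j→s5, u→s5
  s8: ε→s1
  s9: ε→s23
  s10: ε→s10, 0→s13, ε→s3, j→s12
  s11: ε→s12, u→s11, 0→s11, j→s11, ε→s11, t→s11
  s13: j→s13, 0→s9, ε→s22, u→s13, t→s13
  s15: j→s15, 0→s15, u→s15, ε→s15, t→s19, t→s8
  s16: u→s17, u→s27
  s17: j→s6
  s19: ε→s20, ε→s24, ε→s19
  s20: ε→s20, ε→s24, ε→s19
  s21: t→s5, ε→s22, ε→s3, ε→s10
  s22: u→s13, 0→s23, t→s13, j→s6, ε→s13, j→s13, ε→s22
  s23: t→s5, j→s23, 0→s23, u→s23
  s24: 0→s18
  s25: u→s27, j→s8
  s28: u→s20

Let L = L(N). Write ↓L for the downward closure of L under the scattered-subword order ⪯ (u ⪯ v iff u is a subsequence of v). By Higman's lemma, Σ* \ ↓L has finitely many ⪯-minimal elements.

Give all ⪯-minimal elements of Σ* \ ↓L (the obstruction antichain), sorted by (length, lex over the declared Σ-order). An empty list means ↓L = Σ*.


|Q|=29, |F|=6, |δ|=69 (23 ε).
min D↑ (6 st, q0=0, F={5}): 0:u→0,0→0,t→1,j→0 1:u→1,0→2,t→1,j→1 2:u→2,0→3,t→2,j→2 3:u→3,0→3,t→4,j→3 4:u→4,0→5,t→4,j→4 5:u→5,0→5,t→5,j→5 [Hopcroft].
't00t0': N↓-sim [18, 17, 12, 6, 4, 2] end={s11,s12} rej; 5/5 single-dels accept.
1 minimals (antichain).

A = [t00t0].


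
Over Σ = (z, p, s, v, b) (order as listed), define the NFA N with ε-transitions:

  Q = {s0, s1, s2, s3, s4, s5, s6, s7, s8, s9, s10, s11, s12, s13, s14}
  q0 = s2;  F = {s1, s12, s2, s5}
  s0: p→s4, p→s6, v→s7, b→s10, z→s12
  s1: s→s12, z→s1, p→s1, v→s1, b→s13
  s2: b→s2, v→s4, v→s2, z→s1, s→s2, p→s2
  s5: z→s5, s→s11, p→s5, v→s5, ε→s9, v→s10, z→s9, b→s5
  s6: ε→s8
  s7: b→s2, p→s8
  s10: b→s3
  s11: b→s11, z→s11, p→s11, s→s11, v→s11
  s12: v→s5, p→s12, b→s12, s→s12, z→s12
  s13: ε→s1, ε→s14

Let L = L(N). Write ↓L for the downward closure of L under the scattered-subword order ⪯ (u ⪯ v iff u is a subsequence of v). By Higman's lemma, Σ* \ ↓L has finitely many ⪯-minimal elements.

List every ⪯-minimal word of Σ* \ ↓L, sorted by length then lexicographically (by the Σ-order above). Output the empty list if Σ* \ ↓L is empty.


Antichain: [zsvs].

|Q|=15, |F|=4, |δ|=40 (4 ε).
min D↑ (5 st, q0=0, F={4}): 0:z→1,p→0,s→0,v→0,b→0 1:z→1,p→1,s→2,v→1,b→1 2:z→2,p→2,s→2,v→3,b→2 3:z→3,p→3,s→4,v→3,b→3 4:z→4,p→4,s→4,v→4,b→4.
'zsvs': |S_i|=[11, 9, 6, 5, 1] end={s11} — reject; 4/4 single-dels accept.
1 obstructions.


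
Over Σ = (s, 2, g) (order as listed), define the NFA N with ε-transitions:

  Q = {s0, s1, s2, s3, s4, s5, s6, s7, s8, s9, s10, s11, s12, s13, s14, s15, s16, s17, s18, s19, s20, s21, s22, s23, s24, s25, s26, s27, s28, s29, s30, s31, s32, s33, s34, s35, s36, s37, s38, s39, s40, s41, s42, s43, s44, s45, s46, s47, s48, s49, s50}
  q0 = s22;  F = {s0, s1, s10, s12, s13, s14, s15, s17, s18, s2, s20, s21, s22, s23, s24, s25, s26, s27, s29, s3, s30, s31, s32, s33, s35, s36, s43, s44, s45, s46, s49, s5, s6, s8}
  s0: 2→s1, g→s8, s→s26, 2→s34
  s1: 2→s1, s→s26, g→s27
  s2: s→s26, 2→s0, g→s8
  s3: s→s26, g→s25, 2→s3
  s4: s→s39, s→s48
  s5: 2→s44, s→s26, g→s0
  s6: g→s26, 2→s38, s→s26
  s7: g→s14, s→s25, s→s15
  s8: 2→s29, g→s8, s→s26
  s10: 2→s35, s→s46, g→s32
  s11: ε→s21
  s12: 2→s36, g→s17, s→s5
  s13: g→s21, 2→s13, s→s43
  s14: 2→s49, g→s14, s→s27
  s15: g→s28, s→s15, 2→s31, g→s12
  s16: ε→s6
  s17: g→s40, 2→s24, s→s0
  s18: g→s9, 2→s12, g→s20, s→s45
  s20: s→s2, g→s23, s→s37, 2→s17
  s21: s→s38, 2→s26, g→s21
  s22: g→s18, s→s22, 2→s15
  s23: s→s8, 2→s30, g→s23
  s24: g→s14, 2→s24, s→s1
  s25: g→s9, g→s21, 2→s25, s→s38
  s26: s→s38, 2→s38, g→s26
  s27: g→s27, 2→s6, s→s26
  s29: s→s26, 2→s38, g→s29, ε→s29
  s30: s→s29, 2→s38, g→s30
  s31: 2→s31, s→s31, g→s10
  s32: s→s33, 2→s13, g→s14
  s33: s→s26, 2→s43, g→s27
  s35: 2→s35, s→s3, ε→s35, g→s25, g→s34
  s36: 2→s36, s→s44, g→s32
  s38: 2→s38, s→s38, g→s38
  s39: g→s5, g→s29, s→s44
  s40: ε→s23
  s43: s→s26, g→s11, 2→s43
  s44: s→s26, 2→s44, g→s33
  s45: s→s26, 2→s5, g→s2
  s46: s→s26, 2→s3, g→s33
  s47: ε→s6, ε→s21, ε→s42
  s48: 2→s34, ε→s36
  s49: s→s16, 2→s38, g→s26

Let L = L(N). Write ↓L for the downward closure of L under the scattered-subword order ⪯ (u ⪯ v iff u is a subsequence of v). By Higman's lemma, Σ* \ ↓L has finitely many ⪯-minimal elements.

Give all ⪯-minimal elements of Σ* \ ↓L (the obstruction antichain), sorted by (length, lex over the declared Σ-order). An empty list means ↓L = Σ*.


|Q|=51, |F|=34, |δ|=129 (9 ε).
min D↑ (35 st, q0=0, F={20}): 0:s→0,2→1,g→2 1:s→1,2→3,g→4 2:s→5,2→4,g→6 3:s→3,2→3,g→7 4:s→8,2→9,g→10 5:s→11,2→8,g→12 6:s→12,2→10,g→13 7:s→14,2→15,g→16 8:s→11,2→17,g→18 9:s→17,2→9,g→16 10:s→18,2→19,g→13 11:s→20,2→20,g→11 12:s→11,2→18,g→21 13:s→21,2→22,g→13 14:s→11,2→23,g→24 15:s→23,2→15,g→25 16:s→24,2→26,g→27 17:s→11,2→17,g→24 18:s→11,2→28,g→21 19:s→28,2→19,g→27 20:s→20,2→20,g→20 21:s→11,2→29,g→21 22:s→29,2→20,g→22 23:s→11,2→23,g→25 24:s→11,2→30,g→31 25:s→20,2→25,g→32 26:s→30,2→26,g→32 27:s→31,2→33,g→27 28:s→11,2→28,g→31 29:s→11,2→20,g→29 30:s→11,2→30,g→32 31:s→11,2→34,g→31 32:s→20,2→11,g→32 33:s→34,2→20,g→11 34:s→11,2→20,g→11 [Hopcroft].
'gsss': run [42, 39, 23, 2, 1] end={s38} rej; 4/4 single-dels accept.
'gss2': N↓-sim [42, 39, 23, 2, 1] end={s38} — reject; 4/4 del acc.
'ggg22': N↓-sim [42, 39, 28, 15, 7, 1] end={s38} — reject; 5/5 del acc.
'22g2gs': run [42, 36, 27, 22, 14, 7, 1] end={s38} ∉↓L; 6/6 single-dels accept.
4 words, ⪯-incomp.

Antichain: [gsss, gss2, ggg22, 22g2gs].


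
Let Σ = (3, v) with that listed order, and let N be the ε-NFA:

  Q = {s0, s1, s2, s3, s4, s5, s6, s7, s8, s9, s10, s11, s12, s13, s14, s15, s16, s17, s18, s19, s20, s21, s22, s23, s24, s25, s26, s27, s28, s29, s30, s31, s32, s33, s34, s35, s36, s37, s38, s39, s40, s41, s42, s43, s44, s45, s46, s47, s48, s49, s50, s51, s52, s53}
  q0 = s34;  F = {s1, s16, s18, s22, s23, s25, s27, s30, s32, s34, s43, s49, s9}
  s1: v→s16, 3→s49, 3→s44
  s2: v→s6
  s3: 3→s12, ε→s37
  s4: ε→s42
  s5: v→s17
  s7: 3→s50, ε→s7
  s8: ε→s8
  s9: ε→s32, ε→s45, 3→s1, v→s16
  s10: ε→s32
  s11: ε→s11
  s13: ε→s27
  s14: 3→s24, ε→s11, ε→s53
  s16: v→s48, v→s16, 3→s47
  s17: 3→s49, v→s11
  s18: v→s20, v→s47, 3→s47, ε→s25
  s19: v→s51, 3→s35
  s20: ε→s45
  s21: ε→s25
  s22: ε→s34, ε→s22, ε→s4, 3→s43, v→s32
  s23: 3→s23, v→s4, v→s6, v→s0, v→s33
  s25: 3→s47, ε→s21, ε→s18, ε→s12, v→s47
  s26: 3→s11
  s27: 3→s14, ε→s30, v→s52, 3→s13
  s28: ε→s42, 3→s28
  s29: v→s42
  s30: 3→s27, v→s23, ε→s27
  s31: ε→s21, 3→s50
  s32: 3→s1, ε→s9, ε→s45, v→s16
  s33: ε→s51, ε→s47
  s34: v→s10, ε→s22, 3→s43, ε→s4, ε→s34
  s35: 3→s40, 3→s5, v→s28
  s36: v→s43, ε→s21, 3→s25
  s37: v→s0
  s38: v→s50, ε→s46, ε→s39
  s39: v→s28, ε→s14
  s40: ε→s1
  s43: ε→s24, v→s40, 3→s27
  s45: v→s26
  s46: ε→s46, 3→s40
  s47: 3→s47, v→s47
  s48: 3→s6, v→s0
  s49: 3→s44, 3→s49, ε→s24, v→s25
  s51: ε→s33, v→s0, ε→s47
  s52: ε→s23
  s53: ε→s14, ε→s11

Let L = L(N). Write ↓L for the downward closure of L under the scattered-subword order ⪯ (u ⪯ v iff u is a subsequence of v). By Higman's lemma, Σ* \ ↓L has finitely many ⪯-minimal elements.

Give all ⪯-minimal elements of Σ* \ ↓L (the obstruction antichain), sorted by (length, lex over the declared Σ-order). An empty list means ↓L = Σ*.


Antichain: [vv3, 33vv].

|Q|=54, |F|=13, |δ|=106 (44 ε).
min D↑ (10 st, q0=0, F={8}): 0:3→1,v→2 1:3→3,v→4 2:3→4,v→5 3:3→3,v→6 4:3→7,v→5 5:3→8,v→5 6:3→6,v→8 7:3→7,v→9 8:3→8,v→8 9:3→8,v→8.
'vv3': N↓-sim [35, 27, 17, 3] end={s11,s47,s6} ∉↓L; 3/3 single-dels accept.
'33vv': N↓-sim [35, 30, 25, 17, 11] end={s0,s11,s20,s26,s33,s4,s42,s45,s47,s51,s6} — reject; 4/4 deletions ∈↓L.
2 obstructions.


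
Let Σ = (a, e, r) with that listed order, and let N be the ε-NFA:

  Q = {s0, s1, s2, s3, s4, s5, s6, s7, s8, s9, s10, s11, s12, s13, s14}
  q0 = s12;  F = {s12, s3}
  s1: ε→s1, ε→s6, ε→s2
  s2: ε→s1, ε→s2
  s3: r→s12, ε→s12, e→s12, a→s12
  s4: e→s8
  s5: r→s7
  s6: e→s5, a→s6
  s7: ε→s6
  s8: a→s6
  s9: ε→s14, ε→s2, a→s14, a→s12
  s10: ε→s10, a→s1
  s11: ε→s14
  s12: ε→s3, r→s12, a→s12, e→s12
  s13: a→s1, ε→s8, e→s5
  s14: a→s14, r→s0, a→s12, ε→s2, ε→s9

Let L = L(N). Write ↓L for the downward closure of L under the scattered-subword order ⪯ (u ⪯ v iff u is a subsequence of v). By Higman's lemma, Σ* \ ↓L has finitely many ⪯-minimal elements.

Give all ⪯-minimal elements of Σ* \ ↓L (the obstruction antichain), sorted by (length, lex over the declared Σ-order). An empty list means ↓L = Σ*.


|Q|=15, |F|=2, |δ|=34 (15 ε).
min D↑ (1 st, q0=0, F={}): 0:a→0,e→0,r→0.
L(D↑) = ∅ ⇒ ↓L = Σ*.

Antichain: [].


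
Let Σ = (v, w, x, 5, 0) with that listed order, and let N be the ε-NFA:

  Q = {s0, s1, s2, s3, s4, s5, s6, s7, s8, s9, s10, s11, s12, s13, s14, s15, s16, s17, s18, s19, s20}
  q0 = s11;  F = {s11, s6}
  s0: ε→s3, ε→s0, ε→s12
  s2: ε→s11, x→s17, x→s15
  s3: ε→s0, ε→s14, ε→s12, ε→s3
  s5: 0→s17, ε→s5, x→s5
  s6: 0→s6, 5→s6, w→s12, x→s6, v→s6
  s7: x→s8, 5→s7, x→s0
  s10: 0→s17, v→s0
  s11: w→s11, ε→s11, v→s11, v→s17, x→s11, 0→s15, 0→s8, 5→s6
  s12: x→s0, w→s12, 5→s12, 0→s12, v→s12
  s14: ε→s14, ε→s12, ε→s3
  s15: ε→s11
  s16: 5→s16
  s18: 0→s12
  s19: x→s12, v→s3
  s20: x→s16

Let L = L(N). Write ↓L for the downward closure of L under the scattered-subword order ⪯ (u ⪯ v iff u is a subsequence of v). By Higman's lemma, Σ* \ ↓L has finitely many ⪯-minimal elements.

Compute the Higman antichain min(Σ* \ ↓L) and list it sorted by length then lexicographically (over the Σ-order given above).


|Q|=21, |F|=2, |δ|=45 (14 ε).
min D↑ (3 st, q0=0, F={2}): 0:v→0,w→0,x→0,5→1,0→0 1:v→1,w→2,x→1,5→1,0→1 2:v→2,w→2,x→2,5→2,0→2.
'5w': run [9, 5, 4] end={s0,s12,s14,s3} — reject; 2/2 single-dels accept.
1 obstructions.

min(Σ*\↓L) = [5w].


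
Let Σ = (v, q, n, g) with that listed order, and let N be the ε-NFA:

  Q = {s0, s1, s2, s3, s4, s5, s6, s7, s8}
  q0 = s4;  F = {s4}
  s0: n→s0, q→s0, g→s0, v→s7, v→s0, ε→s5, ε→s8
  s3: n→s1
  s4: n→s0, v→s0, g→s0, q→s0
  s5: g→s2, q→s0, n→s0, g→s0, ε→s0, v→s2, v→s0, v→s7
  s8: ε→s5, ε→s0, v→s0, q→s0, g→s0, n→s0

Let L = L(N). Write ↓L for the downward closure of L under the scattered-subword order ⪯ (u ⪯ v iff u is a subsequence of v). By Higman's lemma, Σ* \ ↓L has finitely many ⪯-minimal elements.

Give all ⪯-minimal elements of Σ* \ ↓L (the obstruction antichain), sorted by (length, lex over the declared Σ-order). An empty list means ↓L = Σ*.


|Q|=9, |F|=1, |δ|=26 (5 ε).
min D↑ (2 st, q0=0, F={1}): 0:v→1,q→1,n→1,g→1 1:v→1,q→1,n→1,g→1.
'v': |S_i|=[6, 5] end={s0,s2,s5,s7,s8} ∉↓L; 1/1 deletions ∈↓L.
'q': |S_i|=[6, 5] end={s0,s2,s5,s7,s8} — reject; 1/1 deletions ∈↓L.
'n': run [6, 5] end={s0,s2,s5,s7,s8} ∉↓L; 1/1 del acc.
'g': N↓-sim [6, 5] end={s0,s2,s5,s7,s8} rej; 1/1 single-dels accept.
4 words, ⪯-incomp.

Antichain: [v, q, n, g].


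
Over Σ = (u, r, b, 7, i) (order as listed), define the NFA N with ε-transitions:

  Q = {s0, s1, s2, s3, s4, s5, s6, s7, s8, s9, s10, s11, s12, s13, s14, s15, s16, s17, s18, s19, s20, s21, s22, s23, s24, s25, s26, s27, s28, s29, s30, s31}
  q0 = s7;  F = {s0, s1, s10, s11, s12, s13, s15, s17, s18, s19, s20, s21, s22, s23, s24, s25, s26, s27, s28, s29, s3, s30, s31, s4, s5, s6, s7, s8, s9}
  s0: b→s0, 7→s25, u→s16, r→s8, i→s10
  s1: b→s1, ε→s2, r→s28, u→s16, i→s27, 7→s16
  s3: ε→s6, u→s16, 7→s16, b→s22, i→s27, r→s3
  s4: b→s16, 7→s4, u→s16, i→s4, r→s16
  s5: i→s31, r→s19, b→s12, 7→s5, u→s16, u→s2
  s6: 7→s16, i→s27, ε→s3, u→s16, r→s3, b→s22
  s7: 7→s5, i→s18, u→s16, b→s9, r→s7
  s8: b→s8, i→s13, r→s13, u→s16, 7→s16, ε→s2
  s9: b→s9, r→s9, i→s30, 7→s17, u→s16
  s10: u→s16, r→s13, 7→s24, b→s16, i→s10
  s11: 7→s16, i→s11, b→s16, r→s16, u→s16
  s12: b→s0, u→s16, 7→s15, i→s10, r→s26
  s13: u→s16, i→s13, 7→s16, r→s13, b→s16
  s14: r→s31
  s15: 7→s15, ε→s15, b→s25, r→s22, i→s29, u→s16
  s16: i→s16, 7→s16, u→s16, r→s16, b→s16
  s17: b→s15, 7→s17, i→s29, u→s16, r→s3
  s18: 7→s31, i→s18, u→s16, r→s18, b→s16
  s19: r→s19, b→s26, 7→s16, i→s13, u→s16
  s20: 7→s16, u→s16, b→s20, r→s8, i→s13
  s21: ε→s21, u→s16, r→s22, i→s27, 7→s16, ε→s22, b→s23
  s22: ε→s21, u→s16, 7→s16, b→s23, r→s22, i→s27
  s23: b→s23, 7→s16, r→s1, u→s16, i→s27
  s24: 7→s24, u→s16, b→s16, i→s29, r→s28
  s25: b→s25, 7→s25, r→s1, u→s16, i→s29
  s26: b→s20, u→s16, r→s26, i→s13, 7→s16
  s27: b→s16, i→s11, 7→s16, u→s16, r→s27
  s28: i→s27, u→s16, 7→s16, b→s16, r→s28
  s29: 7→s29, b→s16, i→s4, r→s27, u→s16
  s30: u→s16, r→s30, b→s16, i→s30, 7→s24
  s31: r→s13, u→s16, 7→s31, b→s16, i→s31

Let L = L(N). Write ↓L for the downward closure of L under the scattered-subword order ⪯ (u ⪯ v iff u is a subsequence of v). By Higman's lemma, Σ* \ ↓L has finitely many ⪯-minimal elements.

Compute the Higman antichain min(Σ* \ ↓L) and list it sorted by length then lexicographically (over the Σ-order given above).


|Q|=32, |F|=29, |δ|=160 (8 ε).
min D↑ (28 st, q0=0, F={1}): 0:u→1,r→0,b→2,7→3,i→4 1:u→1,r→1,b→1,7→1,i→1 2:u→1,r→2,b→2,7→5,i→6 3:u→1,r→7,b→8,7→3,i→9 4:u→1,r→4,b→1,7→9,i→4 5:u→1,r→10,b→11,7→5,i→12 6:u→1,r→6,b→1,7→13,i→6 7:u→1,r→7,b→14,7→1,i→15 8:u→1,r→14,b→16,7→11,i→17 9:u→1,r→15,b→1,7→9,i→9 10:u→1,r→10,b→18,7→1,i→19 11:u→1,r→18,b→20,7→11,i→12 12:u→1,r→19,b→1,7→12,i→21 13:u→1,r→22,b→1,7→13,i→12 14:u→1,r→14,b→23,7→1,i→15 15:u→1,r→15,b→1,7→1,i→15 16:u→1,r→24,b→16,7→20,i→17 17:u→1,r→15,b→1,7→13,i→17 18:u→1,r→18,b→25,7→1,i→19 19:u→1,r→19,b→1,7→1,i→26 20:u→1,r→27,b→20,7→20,i→12 21:u→1,r→1,b→1,7→21,i→21 22:u→1,r→22,b→1,7→1,i→19 23:u→1,r→24,b→23,7→1,i→15 24:u→1,r→15,b→24,7→1,i→15 25:u→1,r→27,b→25,7→1,i→19 26:u→1,r→1,b→1,7→1,i→26 27:u→1,r→22,b→27,7→1,i→19 (ε-aug+det+¬).
'u': N↓-sim [31, 2] end={s16,s2} rej; 1/1 single-dels accept.
'ib': run [31, 12, 1] end={s16} rej; 2/2 single-dels accept.
'7r7': N↓-sim [31, 27, 16, 1] end={s16} — reject; 3/3 del acc.
'b7iir': N↓-sim [31, 26, 17, 5, 3, 1] end={s16} — reject; 5/5 single-dels accept.
'7bbrrb': |S_i|=[31, 27, 21, 16, 8, 5, 1] end={s16} ∉↓L; 6/6 single-dels accept.
5 obstructions.

A = [u, ib, 7r7, b7iir, 7bbrrb].


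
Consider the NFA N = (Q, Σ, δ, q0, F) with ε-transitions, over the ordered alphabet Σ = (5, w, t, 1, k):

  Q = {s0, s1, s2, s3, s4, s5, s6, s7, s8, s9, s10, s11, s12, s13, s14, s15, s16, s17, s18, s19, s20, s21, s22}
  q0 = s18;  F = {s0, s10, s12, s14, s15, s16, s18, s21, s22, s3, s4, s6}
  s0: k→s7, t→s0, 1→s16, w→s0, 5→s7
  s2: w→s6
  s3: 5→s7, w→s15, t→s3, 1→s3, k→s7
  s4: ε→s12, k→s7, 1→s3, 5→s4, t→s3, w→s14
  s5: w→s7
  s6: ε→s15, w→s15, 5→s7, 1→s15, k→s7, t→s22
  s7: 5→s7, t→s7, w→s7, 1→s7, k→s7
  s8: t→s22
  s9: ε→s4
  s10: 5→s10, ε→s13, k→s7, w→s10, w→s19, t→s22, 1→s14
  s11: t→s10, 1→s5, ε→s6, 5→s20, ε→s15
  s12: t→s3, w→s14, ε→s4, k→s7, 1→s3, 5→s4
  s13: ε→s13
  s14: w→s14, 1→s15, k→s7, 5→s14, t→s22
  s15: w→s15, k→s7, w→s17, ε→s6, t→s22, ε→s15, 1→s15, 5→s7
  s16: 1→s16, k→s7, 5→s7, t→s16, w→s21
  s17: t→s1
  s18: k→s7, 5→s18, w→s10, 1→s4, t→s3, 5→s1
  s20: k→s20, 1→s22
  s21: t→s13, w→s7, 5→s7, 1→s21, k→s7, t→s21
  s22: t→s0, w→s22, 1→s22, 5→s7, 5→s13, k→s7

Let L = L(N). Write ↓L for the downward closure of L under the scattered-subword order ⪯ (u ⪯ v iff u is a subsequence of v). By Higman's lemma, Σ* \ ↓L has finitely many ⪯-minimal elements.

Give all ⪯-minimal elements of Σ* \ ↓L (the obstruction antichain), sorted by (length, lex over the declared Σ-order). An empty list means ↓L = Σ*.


min(Σ*\↓L) = [k, t5, 115, wtt1ww].

|Q|=23, |F|=12, |δ|=89 (10 ε).
min D↑ (11 st, q0=0, F={4}): 0:5→0,w→1,t→2,1→3,k→4 1:5→1,w→1,t→5,1→6,k→4 2:5→4,w→7,t→2,1→2,k→4 3:5→3,w→6,t→2,1→2,k→4 4:5→4,w→4,t→4,1→4,k→4 5:5→4,w→5,t→8,1→5,k→4 6:5→6,w→6,t→5,1→7,k→4 7:5→4,w→7,t→5,1→7,k→4 8:5→4,w→8,t→8,1→9,k→4 9:5→4,w→10,t→9,1→9,k→4 10:5→4,w→4,t→10,1→10,k→4.
'k': N↓-sim [17, 1] end={s7} rej; 1/1 single-dels accept.
't5': run [17, 11, 2] end={s13,s7} rej; 2/2 single-dels accept.
'115': |S_i|=[17, 14, 11, 2] end={s13,s7} rej; 3/3 del acc.
'wtt1ww': run [17, 13, 7, 5, 4, 3, 1] end={s7} rej; 6/6 deletions ∈↓L.
4 words, ⪯-incomp.


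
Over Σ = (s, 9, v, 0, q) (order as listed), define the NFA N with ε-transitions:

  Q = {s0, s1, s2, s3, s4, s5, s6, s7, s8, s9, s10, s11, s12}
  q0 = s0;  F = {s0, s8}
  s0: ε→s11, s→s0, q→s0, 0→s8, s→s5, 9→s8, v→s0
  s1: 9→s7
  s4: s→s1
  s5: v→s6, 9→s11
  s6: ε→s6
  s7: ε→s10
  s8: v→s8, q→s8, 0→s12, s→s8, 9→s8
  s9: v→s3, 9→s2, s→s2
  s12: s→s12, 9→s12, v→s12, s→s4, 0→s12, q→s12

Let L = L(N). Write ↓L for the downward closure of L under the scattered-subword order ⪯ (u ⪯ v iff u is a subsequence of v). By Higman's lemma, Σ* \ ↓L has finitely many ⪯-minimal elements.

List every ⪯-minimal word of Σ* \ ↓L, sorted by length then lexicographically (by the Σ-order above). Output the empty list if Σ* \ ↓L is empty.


|Q|=13, |F|=2, |δ|=27 (3 ε).
min D↑ (3 st, q0=0, F={2}): 0:s→0,9→1,v→0,0→1,q→0 1:s→1,9→1,v→1,0→2,q→1 2:s→2,9→2,v→2,0→2,q→2 (ε-aug+det+¬).
'90': N↓-sim [10, 7, 5] end={s1,s10,s12,s4,s7} — reject; 2/2 single-dels accept.
'00': |S_i|=[10, 6, 5] end={s1,s10,s12,s4,s7} ∉↓L; 2/2 del acc.
2 minimals (antichain).

min(Σ*\↓L) = [90, 00].


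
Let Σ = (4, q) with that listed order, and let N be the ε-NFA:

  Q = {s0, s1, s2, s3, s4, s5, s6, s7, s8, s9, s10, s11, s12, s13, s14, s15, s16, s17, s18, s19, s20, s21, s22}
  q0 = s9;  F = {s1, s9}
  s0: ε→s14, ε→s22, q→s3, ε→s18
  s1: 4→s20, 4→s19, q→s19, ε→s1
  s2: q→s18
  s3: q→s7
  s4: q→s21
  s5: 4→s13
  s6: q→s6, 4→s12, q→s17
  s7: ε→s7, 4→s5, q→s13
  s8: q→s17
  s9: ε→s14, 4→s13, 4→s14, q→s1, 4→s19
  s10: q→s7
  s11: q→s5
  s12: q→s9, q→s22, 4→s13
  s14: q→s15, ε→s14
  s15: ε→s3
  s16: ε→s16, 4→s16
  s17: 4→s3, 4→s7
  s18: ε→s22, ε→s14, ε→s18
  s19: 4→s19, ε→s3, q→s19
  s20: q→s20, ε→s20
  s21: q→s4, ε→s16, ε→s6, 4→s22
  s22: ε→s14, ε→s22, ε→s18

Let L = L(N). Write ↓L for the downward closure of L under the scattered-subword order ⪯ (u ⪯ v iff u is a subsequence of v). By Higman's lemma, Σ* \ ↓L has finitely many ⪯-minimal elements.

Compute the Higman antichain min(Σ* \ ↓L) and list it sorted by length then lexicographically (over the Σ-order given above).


Antichain: [4, qq].

|Q|=23, |F|=2, |δ|=51 (19 ε).
min D↑ (3 st, q0=0, F={1}): 0:4→1,q→2 1:4→1,q→1 2:4→1,q→1.
'4': |S_i|=[10, 8] end={s13,s14,s15,s19,s20,s3,s5,s7} — reject; 1/1 deletions ∈↓L.
'qq': N↓-sim [10, 8, 6] end={s13,s19,s20,s3,s5,s7} ∉↓L; 2/2 single-dels accept.
2 minimals (antichain).


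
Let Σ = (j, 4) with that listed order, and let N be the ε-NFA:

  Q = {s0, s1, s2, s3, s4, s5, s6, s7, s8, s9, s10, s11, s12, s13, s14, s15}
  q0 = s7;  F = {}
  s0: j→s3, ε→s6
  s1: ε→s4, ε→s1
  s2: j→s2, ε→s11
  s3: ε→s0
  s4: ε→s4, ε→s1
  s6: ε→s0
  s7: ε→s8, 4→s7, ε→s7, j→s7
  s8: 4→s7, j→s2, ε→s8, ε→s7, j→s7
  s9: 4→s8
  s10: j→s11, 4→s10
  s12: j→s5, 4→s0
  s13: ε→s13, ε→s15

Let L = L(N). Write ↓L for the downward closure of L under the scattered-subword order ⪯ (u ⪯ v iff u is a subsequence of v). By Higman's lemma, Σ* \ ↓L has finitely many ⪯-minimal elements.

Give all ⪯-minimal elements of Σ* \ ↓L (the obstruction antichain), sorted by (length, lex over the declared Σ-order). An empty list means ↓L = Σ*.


min(Σ*\↓L) = [ε].

|Q|=16, |F|=0, |δ|=26 (14 ε).
min D↑ (1 st, q0=0, F={0}): 0:j→0,4→0 [Hopcroft].
ε ∈ L(D↑) — L = ∅.


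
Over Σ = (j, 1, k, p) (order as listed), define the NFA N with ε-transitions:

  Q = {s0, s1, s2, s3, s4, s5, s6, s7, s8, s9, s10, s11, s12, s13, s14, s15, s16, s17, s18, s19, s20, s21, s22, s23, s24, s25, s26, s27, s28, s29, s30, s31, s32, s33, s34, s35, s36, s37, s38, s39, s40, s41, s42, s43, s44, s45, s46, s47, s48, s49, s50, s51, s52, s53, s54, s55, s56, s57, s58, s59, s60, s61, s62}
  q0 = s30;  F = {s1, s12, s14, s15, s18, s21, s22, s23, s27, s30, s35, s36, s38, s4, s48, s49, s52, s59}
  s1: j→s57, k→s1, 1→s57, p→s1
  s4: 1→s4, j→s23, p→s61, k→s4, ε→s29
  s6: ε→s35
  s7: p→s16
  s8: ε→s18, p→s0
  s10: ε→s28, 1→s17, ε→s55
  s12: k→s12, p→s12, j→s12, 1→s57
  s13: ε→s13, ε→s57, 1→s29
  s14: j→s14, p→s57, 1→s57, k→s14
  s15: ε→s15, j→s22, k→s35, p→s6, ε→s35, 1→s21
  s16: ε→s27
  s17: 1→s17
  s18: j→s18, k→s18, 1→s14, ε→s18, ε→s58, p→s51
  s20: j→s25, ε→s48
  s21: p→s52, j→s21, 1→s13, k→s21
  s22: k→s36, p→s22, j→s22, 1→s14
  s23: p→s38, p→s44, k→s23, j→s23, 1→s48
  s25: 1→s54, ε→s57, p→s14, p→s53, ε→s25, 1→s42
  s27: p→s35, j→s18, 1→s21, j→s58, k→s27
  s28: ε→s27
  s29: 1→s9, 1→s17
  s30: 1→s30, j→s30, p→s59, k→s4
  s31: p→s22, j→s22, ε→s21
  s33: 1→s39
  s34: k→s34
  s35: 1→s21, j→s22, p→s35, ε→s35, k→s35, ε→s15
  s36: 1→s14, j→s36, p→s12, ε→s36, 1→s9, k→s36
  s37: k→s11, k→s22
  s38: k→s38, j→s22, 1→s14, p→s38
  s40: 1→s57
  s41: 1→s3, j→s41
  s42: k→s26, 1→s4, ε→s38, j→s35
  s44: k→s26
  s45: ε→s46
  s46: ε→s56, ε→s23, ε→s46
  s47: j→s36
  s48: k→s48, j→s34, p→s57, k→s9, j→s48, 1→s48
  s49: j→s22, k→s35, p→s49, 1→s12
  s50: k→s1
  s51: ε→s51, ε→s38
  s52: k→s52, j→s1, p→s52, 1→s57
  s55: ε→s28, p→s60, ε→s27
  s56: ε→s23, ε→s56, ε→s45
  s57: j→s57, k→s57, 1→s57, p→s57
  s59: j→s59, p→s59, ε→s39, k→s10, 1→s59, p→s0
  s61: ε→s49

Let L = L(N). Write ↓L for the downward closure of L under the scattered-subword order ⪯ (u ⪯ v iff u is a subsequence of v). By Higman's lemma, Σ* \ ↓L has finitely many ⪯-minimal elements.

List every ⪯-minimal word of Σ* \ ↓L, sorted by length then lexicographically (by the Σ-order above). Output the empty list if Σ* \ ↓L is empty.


|Q|=63, |F|=18, |δ|=144 (34 ε).
min D↑ (18 st, q0=0, F={13}): 0:j→0,1→0,k→1,p→2 1:j→3,1→1,k→1,p→4 2:j→2,1→2,k→5,p→2 3:j→3,1→6,k→3,p→7 4:j→8,1→9,k→10,p→4 5:j→11,1→12,k→5,p→10 6:j→6,1→6,k→6,p→13 7:j→8,1→14,k→7,p→7 8:j→8,1→14,k→15,p→8 9:j→9,1→13,k→9,p→9 10:j→8,1→12,k→10,p→10 11:j→11,1→14,k→11,p→7 12:j→12,1→13,k→12,p→16 13:j→13,1→13,k→13,p→13 14:j→14,1→13,k→14,p→13 15:j→15,1→14,k→15,p→9 16:j→17,1→13,k→16,p→16 17:j→13,1→13,k→17,p→17 [Hopcroft].
'kj1p': run [36, 32, 21, 8, 1] end={s57} ∉↓L; 4/4 single-dels accept.
'kp11': run [36, 32, 22, 10, 5] end={s13,s17,s29,s57,s9} rej; 4/4 single-dels accept.
'pk11': N↓-sim [36, 31, 25, 9, 5] end={s13,s17,s29,s57,s9} rej; 4/4 deletions ∈↓L.
'kpjkp1': N↓-sim [36, 32, 22, 12, 11, 4, 1] end={s57} — reject; 6/6 single-dels accept.
'pk1pjj': |S_i|=[36, 31, 25, 9, 3, 2, 1] end={s57} ∉↓L; 6/6 deletions ∈↓L.
5 obstructions.

A = [kj1p, kp11, pk11, kpjkp1, pk1pjj].


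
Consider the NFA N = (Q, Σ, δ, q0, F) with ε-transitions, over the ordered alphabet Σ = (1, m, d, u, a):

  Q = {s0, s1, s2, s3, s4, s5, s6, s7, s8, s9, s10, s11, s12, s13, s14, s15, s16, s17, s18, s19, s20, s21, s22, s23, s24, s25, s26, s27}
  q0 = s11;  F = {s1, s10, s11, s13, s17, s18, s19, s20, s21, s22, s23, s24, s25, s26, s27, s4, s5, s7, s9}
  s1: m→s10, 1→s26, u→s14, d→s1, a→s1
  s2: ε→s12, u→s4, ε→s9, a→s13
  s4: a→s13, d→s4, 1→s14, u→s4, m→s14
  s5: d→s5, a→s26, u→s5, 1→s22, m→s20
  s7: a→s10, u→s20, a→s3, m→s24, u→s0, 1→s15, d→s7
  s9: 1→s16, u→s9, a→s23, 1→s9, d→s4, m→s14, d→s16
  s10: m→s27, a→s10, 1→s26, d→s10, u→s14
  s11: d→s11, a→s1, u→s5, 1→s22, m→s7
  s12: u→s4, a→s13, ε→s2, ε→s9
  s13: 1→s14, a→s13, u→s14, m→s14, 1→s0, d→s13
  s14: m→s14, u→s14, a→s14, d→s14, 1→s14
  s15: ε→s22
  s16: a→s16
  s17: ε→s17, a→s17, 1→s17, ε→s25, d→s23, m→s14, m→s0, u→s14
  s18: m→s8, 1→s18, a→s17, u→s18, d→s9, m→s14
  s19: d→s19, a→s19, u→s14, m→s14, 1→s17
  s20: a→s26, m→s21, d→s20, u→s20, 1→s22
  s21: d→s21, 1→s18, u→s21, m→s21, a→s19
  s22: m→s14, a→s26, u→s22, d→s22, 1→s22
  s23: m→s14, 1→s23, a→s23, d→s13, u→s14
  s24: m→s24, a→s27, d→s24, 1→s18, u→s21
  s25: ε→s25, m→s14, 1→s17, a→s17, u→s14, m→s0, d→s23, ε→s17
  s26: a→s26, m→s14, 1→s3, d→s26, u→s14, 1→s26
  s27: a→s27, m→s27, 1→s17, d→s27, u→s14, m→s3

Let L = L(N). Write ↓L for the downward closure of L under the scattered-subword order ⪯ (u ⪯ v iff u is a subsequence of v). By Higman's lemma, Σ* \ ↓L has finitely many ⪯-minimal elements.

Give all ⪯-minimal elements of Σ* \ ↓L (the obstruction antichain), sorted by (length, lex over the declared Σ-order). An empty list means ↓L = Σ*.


|Q|=28, |F|=19, |δ|=124 (9 ε).
min D↑ (19 st, q0=0, F={5}): 0:1→1,m→2,d→0,u→3,a→4 1:1→1,m→5,d→1,u→1,a→6 2:1→1,m→7,d→2,u→8,a→9 3:1→1,m→8,d→3,u→3,a→6 4:1→6,m→9,d→4,u→5,a→4 5:1→5,m→5,d→5,u→5,a→5 6:1→6,m→5,d→6,u→5,a→6 7:1→10,m→7,d→7,u→11,a→12 8:1→1,m→11,d→8,u→8,a→6 9:1→6,m→12,d→9,u→5,a→9 10:1→10,m→5,d→13,u→10,a→14 11:1→10,m→11,d→11,u→11,a→15 12:1→14,m→12,d→12,u→5,a→12 13:1→13,m→5,d→16,u→13,a→17 14:1→14,m→5,d→17,u→5,a→14 15:1→14,m→5,d→15,u→5,a→15 16:1→5,m→5,d→16,u→16,a→18 17:1→17,m→5,d→18,u→5,a→17 18:1→5,m→5,d→18,u→5,a→18 [Hopcroft].
'1m': N↓-sim [25, 15, 3] end={s0,s14,s8} rej; 2/2 single-dels accept.
'au': N↓-sim [25, 13, 1] end={s14} — reject; 2/2 single-dels accept.
'uam': |S_i|=[25, 18, 10, 2] end={s0,s14} rej; 3/3 deletions ∈↓L.
'mm1dd1': N↓-sim [25, 22, 16, 11, 7, 5, 2] end={s0,s14} — reject; 6/6 single-dels accept.
4 obstructions.

min(Σ*\↓L) = [1m, au, uam, mm1dd1].


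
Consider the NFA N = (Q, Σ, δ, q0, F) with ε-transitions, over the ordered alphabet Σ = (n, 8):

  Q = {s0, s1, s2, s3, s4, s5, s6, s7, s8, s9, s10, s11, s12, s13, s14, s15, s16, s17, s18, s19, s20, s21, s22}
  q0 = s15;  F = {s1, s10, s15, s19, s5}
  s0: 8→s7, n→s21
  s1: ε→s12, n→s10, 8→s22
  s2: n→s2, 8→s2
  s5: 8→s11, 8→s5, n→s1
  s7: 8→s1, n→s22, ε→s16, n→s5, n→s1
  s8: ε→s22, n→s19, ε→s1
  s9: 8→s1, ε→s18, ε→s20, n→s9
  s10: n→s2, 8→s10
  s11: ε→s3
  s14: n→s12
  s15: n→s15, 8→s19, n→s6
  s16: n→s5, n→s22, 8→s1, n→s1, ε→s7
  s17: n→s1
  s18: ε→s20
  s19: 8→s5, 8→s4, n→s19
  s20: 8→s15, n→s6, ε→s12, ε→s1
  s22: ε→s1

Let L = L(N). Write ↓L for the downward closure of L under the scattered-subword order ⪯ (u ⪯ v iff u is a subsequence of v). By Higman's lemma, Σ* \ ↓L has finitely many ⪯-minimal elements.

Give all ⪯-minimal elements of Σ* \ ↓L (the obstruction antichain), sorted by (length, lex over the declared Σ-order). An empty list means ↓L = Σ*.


|Q|=23, |F|=5, |δ|=44 (12 ε).
min D↑ (6 st, q0=0, F={5}): 0:n→0,8→1 1:n→1,8→2 2:n→3,8→2 3:n→4,8→3 4:n→5,8→4 5:n→5,8→5.
'88nnn': N↓-sim [12, 10, 9, 5, 2, 1] end={s2} ∉↓L; 5/5 deletions ∈↓L.
1 obstructions.

min(Σ*\↓L) = [88nnn].
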